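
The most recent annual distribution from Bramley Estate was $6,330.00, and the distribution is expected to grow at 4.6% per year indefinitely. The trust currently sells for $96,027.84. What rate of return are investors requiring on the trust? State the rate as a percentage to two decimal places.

D₁ = $6,330.00 × 1.046 = $6,621.1800
P = D₁/(r − g) ⇒ r = D₁/P + g = $6,621.1800/$96,027.84 + 0.046 = 0.068951 + 0.046 = 0.114951

11.50%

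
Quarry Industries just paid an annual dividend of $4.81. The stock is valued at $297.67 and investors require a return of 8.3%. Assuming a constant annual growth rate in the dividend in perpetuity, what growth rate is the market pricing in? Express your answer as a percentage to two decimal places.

P = D₀(1+g)/(r−g) ⇒ P(r−g) = D₀(1+g) ⇒ g(P+D₀) = P·r − D₀
g = (P·r − D₀)/(P + D₀) = ($297.67×0.083 − $4.81) / ($297.67 + $4.81) = 0.065778

6.58%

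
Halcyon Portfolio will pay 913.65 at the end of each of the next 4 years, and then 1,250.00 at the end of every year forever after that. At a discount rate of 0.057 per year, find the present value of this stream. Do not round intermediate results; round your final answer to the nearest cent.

20756.29

PV of 4-year annuity: 913.65 × [1 − (1+0.057)^−4] / 0.057 = 3187.76382
Perpetuity value at year 4: 1,250.00 / 0.057 = 21929.82456
PV of perpetuity: 21929.82456 / (1+0.057)^4 = 17568.52124
Total PV = 3187.76382 + 17568.52124 = 20756.28506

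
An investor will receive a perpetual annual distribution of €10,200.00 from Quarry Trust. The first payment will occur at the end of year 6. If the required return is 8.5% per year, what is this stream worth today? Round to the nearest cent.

€79805.45

Value at end of year 5: C / r = €10,200.00 / 0.085 = €120,000.0000
Discount to today: PV = €120,000.0000 / (1 + 0.085)^5 = €120,000.0000 / 1.503657 = €79,805.45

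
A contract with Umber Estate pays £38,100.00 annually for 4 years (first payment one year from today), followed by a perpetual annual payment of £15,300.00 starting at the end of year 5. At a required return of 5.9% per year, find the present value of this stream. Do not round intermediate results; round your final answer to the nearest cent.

£338507.69

PV of 4-year annuity: £38,100.00 × [1 − (1+0.059)^−4] / 0.059 = 132323.39301
Perpetuity value at year 4: £15,300.00 / 0.059 = 259322.03390
PV of perpetuity: 259322.03390 / (1+0.059)^4 = 206184.29340
Total PV = 132323.39301 + 206184.29340 = 338507.68641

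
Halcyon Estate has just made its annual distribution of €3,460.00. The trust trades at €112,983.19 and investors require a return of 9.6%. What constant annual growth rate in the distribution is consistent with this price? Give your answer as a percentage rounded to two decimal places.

6.34%

P = D₀(1+g)/(r−g) ⇒ P(r−g) = D₀(1+g) ⇒ g(P+D₀) = P·r − D₀
g = (P·r − D₀)/(P + D₀) = (€112,983.19×0.096 − €3,460.00) / (€112,983.19 + €3,460.00) = 0.063433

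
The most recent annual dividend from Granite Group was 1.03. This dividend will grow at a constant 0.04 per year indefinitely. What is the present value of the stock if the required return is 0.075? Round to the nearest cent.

D₁ = D₀ × (1 + g) = 1.03 × 1.04 = 1.0712
Growing perpetuity: P = D₁ / (r − g) = 1.0712 / (0.075 − 0.04) = 30.61

30.61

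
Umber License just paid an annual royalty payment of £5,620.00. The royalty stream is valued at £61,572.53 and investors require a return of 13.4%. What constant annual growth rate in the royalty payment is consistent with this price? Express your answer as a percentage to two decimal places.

3.92%

P = D₀(1+g)/(r−g) ⇒ P(r−g) = D₀(1+g) ⇒ g(P+D₀) = P·r − D₀
g = (P·r − D₀)/(P + D₀) = (£61,572.53×0.134 − £5,620.00) / (£61,572.53 + £5,620.00) = 0.039152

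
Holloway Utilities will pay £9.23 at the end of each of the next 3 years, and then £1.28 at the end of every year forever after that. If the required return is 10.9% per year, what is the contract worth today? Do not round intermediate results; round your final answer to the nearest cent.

PV of 3-year annuity: £9.23 × [1 − (1+0.109)^−3] / 0.109 = 22.59477
Perpetuity value at year 3: £1.28 / 0.109 = 11.74312
PV of perpetuity: 11.74312 / (1+0.109)^3 = 8.60972
Total PV = 22.59477 + 8.60972 = 31.20449

£31.20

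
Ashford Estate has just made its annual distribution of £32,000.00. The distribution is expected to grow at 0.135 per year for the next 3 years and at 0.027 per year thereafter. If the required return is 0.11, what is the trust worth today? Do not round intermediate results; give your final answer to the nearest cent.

£523702.01

D_1 = 36320.00000
D_2 = 41223.20000
D_3 = 46788.33200
Terminal value at year 3: TV = D_3×(1+g_2)/(r−g_2) = 48051.61696/0.083 = 578935.14414
P_0 = D_1/(1+r)^1 + D_2/(1+r)^2 + D_3/(1+r)^3 + TV/(1+r)^3
    = 32720.72072 + 33457.67389 + 34211.22510 + 423312.38773 = 523702.00745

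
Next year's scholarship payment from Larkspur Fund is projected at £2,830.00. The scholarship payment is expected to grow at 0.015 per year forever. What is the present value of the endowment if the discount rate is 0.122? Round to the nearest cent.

Growing perpetuity: P = D₁ / (r − g) = £2,830.0000 / (0.122 − 0.015) = £26,448.60

£26448.60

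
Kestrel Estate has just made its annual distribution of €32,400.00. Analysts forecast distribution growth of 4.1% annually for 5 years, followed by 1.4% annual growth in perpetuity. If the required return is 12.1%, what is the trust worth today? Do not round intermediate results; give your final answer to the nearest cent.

€342488.66

D_1 = 33728.40000
D_2 = 35111.26440
D_3 = 36550.82624
D_4 = 38049.41012
D_5 = 39609.43593
Terminal value at year 5: TV = D_5×(1+g_2)/(r−g_2) = 40163.96803/0.107 = 375364.18723
P_0 = D_1/(1+r)^1 + D_2/(1+r)^2 + D_3/(1+r)^3 + D_4/(1+r)^4 + D_5/(1+r)^5 + TV/(1+r)^5
    = 30087.77877 + 27940.56887 + 25946.59428 + 24094.91940 + 22375.38902 + 212043.40626 = 342488.65659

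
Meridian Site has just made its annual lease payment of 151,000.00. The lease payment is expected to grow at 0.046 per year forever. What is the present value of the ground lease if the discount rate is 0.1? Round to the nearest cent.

2924925.93

D₁ = D₀ × (1 + g) = 151,000.00 × 1.046 = 157,946.0000
Growing perpetuity: P = D₁ / (r − g) = 157,946.0000 / (0.1 − 0.046) = 2,924,925.93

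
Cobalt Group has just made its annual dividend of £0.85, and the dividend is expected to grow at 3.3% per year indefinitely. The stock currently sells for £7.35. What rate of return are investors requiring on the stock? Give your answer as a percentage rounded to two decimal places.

15.25%

D₁ = £0.85 × 1.033 = £0.8781
P = D₁/(r − g) ⇒ r = D₁/P + g = £0.8781/£7.35 + 0.033 = 0.119463 + 0.033 = 0.152463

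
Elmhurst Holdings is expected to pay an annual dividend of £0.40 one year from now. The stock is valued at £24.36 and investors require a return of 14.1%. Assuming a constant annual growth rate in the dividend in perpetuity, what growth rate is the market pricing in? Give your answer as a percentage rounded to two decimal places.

P = D₁/(r−g) ⇒ g = r − D₁/P = 0.141 − £0.40/£24.36 = 0.124580

12.46%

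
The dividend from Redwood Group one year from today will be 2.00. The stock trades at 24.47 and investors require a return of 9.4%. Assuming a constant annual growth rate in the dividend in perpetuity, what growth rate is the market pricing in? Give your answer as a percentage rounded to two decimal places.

1.23%

P = D₁/(r−g) ⇒ g = r − D₁/P = 0.094 − 2.00/24.47 = 0.012267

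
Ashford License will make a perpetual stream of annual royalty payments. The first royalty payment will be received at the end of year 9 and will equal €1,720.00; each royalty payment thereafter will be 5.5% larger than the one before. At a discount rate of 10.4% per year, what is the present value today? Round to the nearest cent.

€15906.69

Value at end of year 8: C₁ / (r − g) = €1,720.00 / (0.104 − 0.055) = €35,102.0408
Discount to today: PV = €35,102.0408 / (1 + 0.104)^8 = €35,102.0408 / 2.206747 = €15,906.69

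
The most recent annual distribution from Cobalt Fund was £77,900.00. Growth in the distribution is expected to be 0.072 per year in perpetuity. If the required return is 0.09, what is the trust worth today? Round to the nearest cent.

£4639377.78

D₁ = D₀ × (1 + g) = £77,900.00 × 1.072 = £83,508.8000
Growing perpetuity: P = D₁ / (r − g) = £83,508.8000 / (0.09 − 0.072) = £4,639,377.78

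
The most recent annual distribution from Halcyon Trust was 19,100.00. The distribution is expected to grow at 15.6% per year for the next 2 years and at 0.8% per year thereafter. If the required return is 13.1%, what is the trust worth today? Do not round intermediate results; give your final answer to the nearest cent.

202999.06

D_1 = 22079.60000
D_2 = 25524.01760
Terminal value at year 2: TV = D_2×(1+g_2)/(r−g_2) = 25728.20974/0.123 = 209172.43692
P_0 = D_1/(1+r)^1 + D_2/(1+r)^2 + TV/(1+r)^2
    = 19522.19275 + 19953.71779 + 163523.15066 = 202999.06119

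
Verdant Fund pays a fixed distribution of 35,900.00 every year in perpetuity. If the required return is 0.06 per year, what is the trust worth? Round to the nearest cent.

598333.33

Level perpetuity: PV = C / r = 35,900.00 / 0.06 = 598,333.33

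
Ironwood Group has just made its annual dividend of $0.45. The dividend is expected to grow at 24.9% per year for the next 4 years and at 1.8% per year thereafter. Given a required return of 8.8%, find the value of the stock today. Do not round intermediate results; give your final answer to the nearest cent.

$13.94

D_1 = 0.56205
D_2 = 0.70200
D_3 = 0.87680
D_4 = 1.09512
Terminal value at year 4: TV = D_4×(1+g_2)/(r−g_2) = 1.11483/0.07 = 15.92619
P_0 = D_1/(1+r)^1 + D_2/(1+r)^2 + D_3/(1+r)^3 + D_4/(1+r)^4 + TV/(1+r)^4
    = 0.51659 + 0.59303 + 0.68079 + 0.78153 + 11.36571 = 13.93765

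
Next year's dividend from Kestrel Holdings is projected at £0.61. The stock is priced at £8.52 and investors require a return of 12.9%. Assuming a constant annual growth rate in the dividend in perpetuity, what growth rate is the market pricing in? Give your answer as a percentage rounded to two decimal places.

5.74%

P = D₁/(r−g) ⇒ g = r − D₁/P = 0.129 − £0.61/£8.52 = 0.057404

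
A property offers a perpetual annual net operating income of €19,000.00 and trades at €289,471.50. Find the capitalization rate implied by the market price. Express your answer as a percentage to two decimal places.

6.56%

P = C/r ⇒ r = C/P = €19,000.00/€289,471.50 = 0.065637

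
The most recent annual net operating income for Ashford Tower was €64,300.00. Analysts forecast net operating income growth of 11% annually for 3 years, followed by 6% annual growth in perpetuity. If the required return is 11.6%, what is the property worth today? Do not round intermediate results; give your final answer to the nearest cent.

€1388414.97

D_1 = 71373.00000
D_2 = 79224.03000
D_3 = 87938.67330
Terminal value at year 3: TV = D_3×(1+g_2)/(r−g_2) = 93214.99370/0.056 = 1664553.45889
P_0 = D_1/(1+r)^1 + D_2/(1+r)^2 + D_3/(1+r)^3 + TV/(1+r)^3
    = 63954.30108 + 63610.46075 + 63268.46902 + 1197581.73507 = 1388414.96591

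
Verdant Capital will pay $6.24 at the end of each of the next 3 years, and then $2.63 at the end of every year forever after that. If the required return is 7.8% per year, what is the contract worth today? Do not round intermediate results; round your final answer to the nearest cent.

$43.05

PV of 3-year annuity: $6.24 × [1 − (1+0.078)^−3] / 0.078 = 16.13930
Perpetuity value at year 3: $2.63 / 0.078 = 33.71795
PV of perpetuity: 33.71795 / (1+0.078)^3 = 26.91565
Total PV = 16.13930 + 26.91565 = 43.05495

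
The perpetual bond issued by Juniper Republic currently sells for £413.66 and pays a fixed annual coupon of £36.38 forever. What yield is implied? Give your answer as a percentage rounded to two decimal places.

8.79%

P = C/r ⇒ r = C/P = £36.38/£413.66 = 0.087947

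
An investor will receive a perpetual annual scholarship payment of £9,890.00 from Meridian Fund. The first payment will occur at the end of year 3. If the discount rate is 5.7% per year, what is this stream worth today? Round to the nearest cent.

£155300.00

Value at end of year 2: C / r = £9,890.00 / 0.057 = £173,508.7719
Discount to today: PV = £173,508.7719 / (1 + 0.057)^2 = £173,508.7719 / 1.117249 = £155,300.00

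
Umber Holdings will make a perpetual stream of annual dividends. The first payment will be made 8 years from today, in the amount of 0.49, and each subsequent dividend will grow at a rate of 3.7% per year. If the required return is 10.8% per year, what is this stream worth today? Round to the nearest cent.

3.37

Value at end of year 7: C₁ / (r − g) = 0.49 / (0.108 − 0.037) = 6.9014
Discount to today: PV = 6.9014 / (1 + 0.108)^7 = 6.9014 / 2.050115 = 3.37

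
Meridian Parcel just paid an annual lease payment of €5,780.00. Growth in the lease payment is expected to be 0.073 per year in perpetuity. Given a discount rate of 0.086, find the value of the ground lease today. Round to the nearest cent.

D₁ = D₀ × (1 + g) = €5,780.00 × 1.073 = €6,201.9400
Growing perpetuity: P = D₁ / (r − g) = €6,201.9400 / (0.086 − 0.073) = €477,072.31

€477072.31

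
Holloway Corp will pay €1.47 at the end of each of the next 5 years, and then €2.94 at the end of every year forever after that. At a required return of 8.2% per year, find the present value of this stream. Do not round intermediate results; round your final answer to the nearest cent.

€30.02

PV of 5-year annuity: €1.47 × [1 − (1+0.082)^−5] / 0.082 = 5.83848
Perpetuity value at year 5: €2.94 / 0.082 = 35.85366
PV of perpetuity: 35.85366 / (1+0.082)^5 = 24.17671
Total PV = 5.83848 + 24.17671 = 30.01518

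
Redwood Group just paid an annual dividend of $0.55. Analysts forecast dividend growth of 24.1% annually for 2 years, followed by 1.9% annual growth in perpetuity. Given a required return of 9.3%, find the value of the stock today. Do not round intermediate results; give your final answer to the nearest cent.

D_1 = 0.68255
D_2 = 0.84704
Terminal value at year 2: TV = D_2×(1+g_2)/(r−g_2) = 0.86314/0.074 = 11.66403
P_0 = D_1/(1+r)^1 + D_2/(1+r)^2 + TV/(1+r)^2
    = 0.62447 + 0.70903 + 9.76356 = 11.09707

$11.10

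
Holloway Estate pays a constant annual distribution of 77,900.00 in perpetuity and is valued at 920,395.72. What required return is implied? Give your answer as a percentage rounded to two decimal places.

8.46%

P = C/r ⇒ r = C/P = 77,900.00/920,395.72 = 0.084638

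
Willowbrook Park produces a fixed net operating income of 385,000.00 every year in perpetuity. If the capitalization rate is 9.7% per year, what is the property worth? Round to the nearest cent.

Level perpetuity: PV = C / r = 385,000.00 / 0.097 = 3,969,072.16

3969072.16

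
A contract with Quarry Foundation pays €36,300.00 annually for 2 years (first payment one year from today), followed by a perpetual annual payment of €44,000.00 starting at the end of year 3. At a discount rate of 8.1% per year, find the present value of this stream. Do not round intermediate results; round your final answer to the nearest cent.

€529497.54

PV of 2-year annuity: €36,300.00 × [1 − (1+0.081)^−2] / 0.081 = 64643.86540
Perpetuity value at year 2: €44,000.00 / 0.081 = 543209.87654
PV of perpetuity: 543209.87654 / (1+0.081)^2 = 464853.67605
Total PV = 64643.86540 + 464853.67605 = 529497.54146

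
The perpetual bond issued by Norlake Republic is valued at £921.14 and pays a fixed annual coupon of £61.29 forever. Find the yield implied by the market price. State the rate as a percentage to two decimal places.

P = C/r ⇒ r = C/P = £61.29/£921.14 = 0.066537

6.65%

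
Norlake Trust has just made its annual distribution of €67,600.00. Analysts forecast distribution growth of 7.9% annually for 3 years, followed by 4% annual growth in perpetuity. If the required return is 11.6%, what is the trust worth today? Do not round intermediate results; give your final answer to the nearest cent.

D_1 = 72940.40000
D_2 = 78702.69160
D_3 = 84920.20424
Terminal value at year 3: TV = D_3×(1+g_2)/(r−g_2) = 88317.01241/0.076 = 1162065.95271
P_0 = D_1/(1+r)^1 + D_2/(1+r)^2 + D_3/(1+r)^3 + TV/(1+r)^3
    = 65358.78136 + 63191.86836 + 61096.79746 + 836061.43886 = 1025708.88604

€1025708.89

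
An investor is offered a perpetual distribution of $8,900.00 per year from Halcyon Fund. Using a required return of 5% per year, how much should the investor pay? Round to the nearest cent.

Level perpetuity: PV = C / r = $8,900.00 / 0.05 = $178,000.00

$178000.00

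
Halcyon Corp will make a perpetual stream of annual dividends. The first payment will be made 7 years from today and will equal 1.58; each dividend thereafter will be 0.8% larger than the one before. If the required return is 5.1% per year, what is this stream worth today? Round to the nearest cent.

Value at end of year 6: C₁ / (r − g) = 1.58 / (0.051 − 0.008) = 36.7442
Discount to today: PV = 36.7442 / (1 + 0.051)^6 = 36.7442 / 1.347772 = 27.26

27.26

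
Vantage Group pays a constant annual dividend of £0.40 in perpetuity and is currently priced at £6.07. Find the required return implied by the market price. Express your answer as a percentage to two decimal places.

P = C/r ⇒ r = C/P = £0.40/£6.07 = 0.065898

6.59%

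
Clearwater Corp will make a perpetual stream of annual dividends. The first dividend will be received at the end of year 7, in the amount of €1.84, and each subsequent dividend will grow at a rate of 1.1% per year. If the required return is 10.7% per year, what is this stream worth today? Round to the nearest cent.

€10.42

Value at end of year 6: C₁ / (r − g) = €1.84 / (0.107 − 0.011) = €19.1667
Discount to today: PV = €19.1667 / (1 + 0.107)^6 = €19.1667 / 1.840288 = €10.42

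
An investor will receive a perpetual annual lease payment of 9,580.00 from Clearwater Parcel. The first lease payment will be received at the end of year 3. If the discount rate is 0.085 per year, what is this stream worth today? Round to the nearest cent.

Value at end of year 2: C / r = 9,580.00 / 0.085 = 112,705.8824
Discount to today: PV = 112,705.8824 / (1 + 0.085)^2 = 112,705.8824 / 1.177225 = 95,738.61

95738.61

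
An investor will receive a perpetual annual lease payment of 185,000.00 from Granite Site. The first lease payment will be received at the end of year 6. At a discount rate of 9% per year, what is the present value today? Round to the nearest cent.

1335970.07

Value at end of year 5: C / r = 185,000.00 / 0.09 = 2,055,555.5556
Discount to today: PV = 2,055,555.5556 / (1 + 0.09)^5 = 2,055,555.5556 / 1.538624 = 1,335,970.07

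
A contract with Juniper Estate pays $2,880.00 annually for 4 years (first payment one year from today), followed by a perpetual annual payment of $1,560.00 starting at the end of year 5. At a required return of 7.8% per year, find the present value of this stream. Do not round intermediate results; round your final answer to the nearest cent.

PV of 4-year annuity: $2,880.00 × [1 − (1+0.078)^−4] / 0.078 = 9581.54515
Perpetuity value at year 4: $1,560.00 / 0.078 = 20000.00000
PV of perpetuity: 20000.00000 / (1+0.078)^4 = 14809.99638
Total PV = 9581.54515 + 14809.99638 = 24391.54153

$24391.54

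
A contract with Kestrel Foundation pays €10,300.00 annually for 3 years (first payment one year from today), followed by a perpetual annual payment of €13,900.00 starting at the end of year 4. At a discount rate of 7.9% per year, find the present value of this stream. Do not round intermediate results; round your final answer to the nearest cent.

PV of 3-year annuity: €10,300.00 × [1 − (1+0.079)^−3] / 0.079 = 26592.06797
Perpetuity value at year 3: €13,900.00 / 0.079 = 175949.36709
PV of perpetuity: 175949.36709 / (1+0.079)^3 = 140062.98409
Total PV = 26592.06797 + 140062.98409 = 166655.05207

€166655.05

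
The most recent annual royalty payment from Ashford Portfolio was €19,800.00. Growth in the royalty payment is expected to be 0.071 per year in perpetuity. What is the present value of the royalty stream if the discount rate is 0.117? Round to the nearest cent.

€460995.65

D₁ = D₀ × (1 + g) = €19,800.00 × 1.071 = €21,205.8000
Growing perpetuity: P = D₁ / (r − g) = €21,205.8000 / (0.117 − 0.071) = €460,995.65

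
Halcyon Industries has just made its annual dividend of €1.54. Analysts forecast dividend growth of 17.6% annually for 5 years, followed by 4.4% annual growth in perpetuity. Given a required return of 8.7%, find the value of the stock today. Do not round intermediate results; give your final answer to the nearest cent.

D_1 = 1.81104
D_2 = 2.12978
D_3 = 2.50462
D_4 = 2.94544
D_5 = 3.46384
Terminal value at year 5: TV = D_5×(1+g_2)/(r−g_2) = 3.61624/0.043 = 84.09872
P_0 = D_1/(1+r)^1 + D_2/(1+r)^2 + D_3/(1+r)^3 + D_4/(1+r)^4 + D_5/(1+r)^5 + TV/(1+r)^5
    = 1.66609 + 1.80250 + 1.95009 + 2.10975 + 2.28249 + 55.41683 = 65.22776

€65.23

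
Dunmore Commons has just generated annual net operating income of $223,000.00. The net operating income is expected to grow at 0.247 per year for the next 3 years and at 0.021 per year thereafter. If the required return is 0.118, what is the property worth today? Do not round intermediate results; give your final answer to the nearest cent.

D_1 = 278081.00000
D_2 = 346767.00700
D_3 = 432418.45773
Terminal value at year 3: TV = D_3×(1+g_2)/(r−g_2) = 441499.24534/0.097 = 4551538.61177
P_0 = D_1/(1+r)^1 + D_2/(1+r)^2 + D_3/(1+r)^3 + TV/(1+r)^3
    = 248730.76923 + 277430.47337 + 309441.68184 + 3257112.96039 = 4092715.88483

$4092715.88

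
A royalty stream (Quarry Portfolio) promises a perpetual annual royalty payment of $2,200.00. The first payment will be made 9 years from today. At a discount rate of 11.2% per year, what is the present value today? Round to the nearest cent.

$8401.68

Value at end of year 8: C / r = $2,200.00 / 0.112 = $19,642.8571
Discount to today: PV = $19,642.8571 / (1 + 0.112)^8 = $19,642.8571 / 2.337967 = $8,401.68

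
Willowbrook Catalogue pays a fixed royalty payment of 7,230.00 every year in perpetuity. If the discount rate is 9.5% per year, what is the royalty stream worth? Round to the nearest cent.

76105.26

Level perpetuity: PV = C / r = 7,230.00 / 0.095 = 76,105.26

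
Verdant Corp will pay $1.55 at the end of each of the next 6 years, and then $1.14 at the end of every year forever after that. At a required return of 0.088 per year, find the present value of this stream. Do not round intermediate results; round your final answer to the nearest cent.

$14.80

PV of 6-year annuity: $1.55 × [1 − (1+0.088)^−6] / 0.088 = 6.99483
Perpetuity value at year 6: $1.14 / 0.088 = 12.95455
PV of perpetuity: 12.95455 / (1+0.088)^6 = 7.80996
Total PV = 6.99483 + 7.80996 = 14.80479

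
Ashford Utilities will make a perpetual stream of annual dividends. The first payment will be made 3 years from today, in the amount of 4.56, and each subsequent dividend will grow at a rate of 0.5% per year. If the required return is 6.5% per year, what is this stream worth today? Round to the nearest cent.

67.01

Value at end of year 2: C₁ / (r − g) = 4.56 / (0.065 − 0.005) = 76.0000
Discount to today: PV = 76.0000 / (1 + 0.065)^2 = 76.0000 / 1.134225 = 67.01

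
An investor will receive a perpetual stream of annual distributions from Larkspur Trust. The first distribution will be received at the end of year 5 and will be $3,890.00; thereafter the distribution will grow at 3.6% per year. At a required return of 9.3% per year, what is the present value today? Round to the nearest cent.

$47818.30

Value at end of year 4: C₁ / (r − g) = $3,890.00 / (0.093 − 0.036) = $68,245.6140
Discount to today: PV = $68,245.6140 / (1 + 0.093)^4 = $68,245.6140 / 1.427186 = $47,818.30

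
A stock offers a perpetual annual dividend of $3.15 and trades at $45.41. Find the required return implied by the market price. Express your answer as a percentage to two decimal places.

P = C/r ⇒ r = C/P = $3.15/$45.41 = 0.069368

6.94%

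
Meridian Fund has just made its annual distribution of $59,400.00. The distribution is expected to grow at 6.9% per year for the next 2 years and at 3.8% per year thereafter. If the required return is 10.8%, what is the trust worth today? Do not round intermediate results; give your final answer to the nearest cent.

$932502.65

D_1 = 63498.60000
D_2 = 67880.00340
Terminal value at year 2: TV = D_2×(1+g_2)/(r−g_2) = 70459.44353/0.07 = 1006563.47899
P_0 = D_1/(1+r)^1 + D_2/(1+r)^2 + TV/(1+r)^2
    = 57309.20578 + 55292.00449 + 819901.43801 = 932502.64827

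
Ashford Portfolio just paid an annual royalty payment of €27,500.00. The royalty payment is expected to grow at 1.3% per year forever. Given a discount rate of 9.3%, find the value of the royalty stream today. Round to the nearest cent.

D₁ = D₀ × (1 + g) = €27,500.00 × 1.013 = €27,857.5000
Growing perpetuity: P = D₁ / (r − g) = €27,857.5000 / (0.093 − 0.013) = €348,218.75

€348218.75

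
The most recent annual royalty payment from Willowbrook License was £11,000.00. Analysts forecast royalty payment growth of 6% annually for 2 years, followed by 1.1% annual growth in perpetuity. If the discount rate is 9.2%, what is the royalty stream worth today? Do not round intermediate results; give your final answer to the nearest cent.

£150409.94

D_1 = 11660.00000
D_2 = 12359.60000
Terminal value at year 2: TV = D_2×(1+g_2)/(r−g_2) = 12495.55560/0.081 = 154266.11852
P_0 = D_1/(1+r)^1 + D_2/(1+r)^2 + TV/(1+r)^2
    = 10677.65568 + 10364.75734 + 129367.52683 = 150409.93985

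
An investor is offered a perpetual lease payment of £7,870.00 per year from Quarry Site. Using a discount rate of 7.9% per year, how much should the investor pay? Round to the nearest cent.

£99620.25

Level perpetuity: PV = C / r = £7,870.00 / 0.079 = £99,620.25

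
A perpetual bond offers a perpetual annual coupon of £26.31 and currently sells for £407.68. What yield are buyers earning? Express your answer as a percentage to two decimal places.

P = C/r ⇒ r = C/P = £26.31/£407.68 = 0.064536

6.45%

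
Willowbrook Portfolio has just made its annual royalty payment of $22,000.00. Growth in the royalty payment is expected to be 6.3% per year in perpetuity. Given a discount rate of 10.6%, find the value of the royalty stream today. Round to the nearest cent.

$543860.47

D₁ = D₀ × (1 + g) = $22,000.00 × 1.063 = $23,386.0000
Growing perpetuity: P = D₁ / (r − g) = $23,386.0000 / (0.106 − 0.063) = $543,860.47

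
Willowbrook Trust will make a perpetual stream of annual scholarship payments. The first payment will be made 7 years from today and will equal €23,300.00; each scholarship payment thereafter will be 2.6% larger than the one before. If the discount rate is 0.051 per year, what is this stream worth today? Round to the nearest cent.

Value at end of year 6: C₁ / (r − g) = €23,300.00 / (0.051 − 0.026) = €932,000.0000
Discount to today: PV = €932,000.0000 / (1 + 0.051)^6 = €932,000.0000 / 1.347772 = €691,511.83

€691511.83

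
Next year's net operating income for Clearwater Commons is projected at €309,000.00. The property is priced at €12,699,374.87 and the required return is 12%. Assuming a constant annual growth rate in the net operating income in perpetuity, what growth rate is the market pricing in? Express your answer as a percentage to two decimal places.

P = D₁/(r−g) ⇒ g = r − D₁/P = 0.12 − €309,000.00/€12,699,374.87 = 0.095668

9.57%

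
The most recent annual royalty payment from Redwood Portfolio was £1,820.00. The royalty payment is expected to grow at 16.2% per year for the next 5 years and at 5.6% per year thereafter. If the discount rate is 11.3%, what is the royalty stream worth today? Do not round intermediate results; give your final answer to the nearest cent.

D_1 = 2114.84000
D_2 = 2457.44408
D_3 = 2855.55002
D_4 = 3318.14912
D_5 = 3855.68928
Terminal value at year 5: TV = D_5×(1+g_2)/(r−g_2) = 4071.60788/0.057 = 71431.71723
P_0 = D_1/(1+r)^1 + D_2/(1+r)^2 + D_3/(1+r)^3 + D_4/(1+r)^4 + D_5/(1+r)^5 + TV/(1+r)^5
    = 1900.12579 + 1983.77912 + 2071.11531 + 2162.29649 + 2257.49193 + 41823.00840 = 52197.81703

£52197.82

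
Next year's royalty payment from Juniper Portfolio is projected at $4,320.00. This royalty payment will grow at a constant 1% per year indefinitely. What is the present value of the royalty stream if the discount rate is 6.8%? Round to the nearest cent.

$74482.76

Growing perpetuity: P = D₁ / (r − g) = $4,320.0000 / (0.068 − 0.01) = $74,482.76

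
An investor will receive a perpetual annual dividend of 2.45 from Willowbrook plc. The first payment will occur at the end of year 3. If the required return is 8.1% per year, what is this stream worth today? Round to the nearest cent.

25.88

Value at end of year 2: C / r = 2.45 / 0.081 = 30.2469
Discount to today: PV = 30.2469 / (1 + 0.081)^2 = 30.2469 / 1.168561 = 25.88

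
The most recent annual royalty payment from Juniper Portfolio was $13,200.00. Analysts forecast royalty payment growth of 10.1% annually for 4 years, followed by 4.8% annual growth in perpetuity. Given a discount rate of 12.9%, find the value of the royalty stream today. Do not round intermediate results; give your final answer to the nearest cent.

$204069.22

D_1 = 14533.20000
D_2 = 16001.05320
D_3 = 17617.15957
D_4 = 19396.49269
Terminal value at year 4: TV = D_4×(1+g_2)/(r−g_2) = 20327.52434/0.081 = 250957.09061
P_0 = D_1/(1+r)^1 + D_2/(1+r)^2 + D_3/(1+r)^3 + D_4/(1+r)^4 + TV/(1+r)^4
    = 12872.63065 + 12553.38029 + 12242.04756 + 11938.43610 + 154462.72886 = 204069.22346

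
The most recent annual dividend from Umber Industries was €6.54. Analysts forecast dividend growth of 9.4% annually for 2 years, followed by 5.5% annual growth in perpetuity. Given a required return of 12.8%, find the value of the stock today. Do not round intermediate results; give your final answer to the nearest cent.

D_1 = 7.15476
D_2 = 7.82731
Terminal value at year 2: TV = D_2×(1+g_2)/(r−g_2) = 8.25781/0.073 = 113.12068
P_0 = D_1/(1+r)^1 + D_2/(1+r)^2 + TV/(1+r)^2
    = 6.34287 + 6.15169 + 88.90451 = 101.39907

€101.40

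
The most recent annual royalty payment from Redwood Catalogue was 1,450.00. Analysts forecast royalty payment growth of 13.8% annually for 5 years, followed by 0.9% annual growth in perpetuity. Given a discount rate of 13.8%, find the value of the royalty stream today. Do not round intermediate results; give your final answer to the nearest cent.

D_1 = 1650.10000
D_2 = 1877.81380
D_3 = 2136.95210
D_4 = 2431.85149
D_5 = 2767.44700
Terminal value at year 5: TV = D_5×(1+g_2)/(r−g_2) = 2792.35402/0.129 = 21646.15523
P_0 = D_1/(1+r)^1 + D_2/(1+r)^2 + D_3/(1+r)^3 + D_4/(1+r)^4 + D_5/(1+r)^5 + TV/(1+r)^5
    = 1450.00000 + 1450.00000 + 1450.00000 + 1450.00000 + 1450.00000 + 11341.47287 = 18591.47287

18591.47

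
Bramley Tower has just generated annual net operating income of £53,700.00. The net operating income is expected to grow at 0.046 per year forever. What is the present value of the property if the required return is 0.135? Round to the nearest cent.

£631125.84

D₁ = D₀ × (1 + g) = £53,700.00 × 1.046 = £56,170.2000
Growing perpetuity: P = D₁ / (r − g) = £56,170.2000 / (0.135 − 0.046) = £631,125.84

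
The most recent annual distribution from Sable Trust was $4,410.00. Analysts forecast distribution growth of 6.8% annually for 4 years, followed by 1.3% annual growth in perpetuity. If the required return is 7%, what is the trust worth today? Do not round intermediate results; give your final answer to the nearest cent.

D_1 = 4709.88000
D_2 = 5030.15184
D_3 = 5372.20217
D_4 = 5737.51191
Terminal value at year 4: TV = D_4×(1+g_2)/(r−g_2) = 5812.09957/0.057 = 101966.65907
P_0 = D_1/(1+r)^1 + D_2/(1+r)^2 + D_3/(1+r)^3 + D_4/(1+r)^4 + TV/(1+r)^4
    = 4401.75701 + 4393.52943 + 4385.31722 + 4377.12037 + 77789.87600 = 95347.60002

$95347.60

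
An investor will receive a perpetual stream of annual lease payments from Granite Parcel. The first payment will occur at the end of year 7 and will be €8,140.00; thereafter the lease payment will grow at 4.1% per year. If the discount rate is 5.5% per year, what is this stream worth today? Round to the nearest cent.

Value at end of year 6: C₁ / (r − g) = €8,140.00 / (0.055 − 0.041) = €581,428.5714
Discount to today: PV = €581,428.5714 / (1 + 0.055)^6 = €581,428.5714 / 1.378843 = €421,678.65

€421678.65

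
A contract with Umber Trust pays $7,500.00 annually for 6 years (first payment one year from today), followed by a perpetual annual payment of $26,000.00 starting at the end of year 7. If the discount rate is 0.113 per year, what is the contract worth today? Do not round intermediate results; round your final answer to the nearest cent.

PV of 6-year annuity: $7,500.00 × [1 − (1+0.113)^−6] / 0.113 = 31456.69850
Perpetuity value at year 6: $26,000.00 / 0.113 = 230088.49558
PV of perpetuity: 230088.49558 / (1+0.113)^6 = 121038.60745
Total PV = 31456.69850 + 121038.60745 = 152495.30595

$152495.31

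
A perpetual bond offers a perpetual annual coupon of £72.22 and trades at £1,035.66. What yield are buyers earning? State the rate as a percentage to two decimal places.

P = C/r ⇒ r = C/P = £72.22/£1,035.66 = 0.069733

6.97%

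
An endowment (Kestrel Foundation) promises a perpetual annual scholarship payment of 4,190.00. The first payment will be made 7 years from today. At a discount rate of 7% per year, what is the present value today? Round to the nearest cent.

39885.34

Value at end of year 6: C / r = 4,190.00 / 0.07 = 59,857.1429
Discount to today: PV = 59,857.1429 / (1 + 0.07)^6 = 59,857.1429 / 1.500730 = 39,885.34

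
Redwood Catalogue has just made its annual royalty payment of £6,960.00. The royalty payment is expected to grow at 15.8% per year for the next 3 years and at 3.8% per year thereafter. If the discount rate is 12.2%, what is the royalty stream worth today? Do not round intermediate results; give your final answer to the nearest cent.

D_1 = 8059.68000
D_2 = 9333.10944
D_3 = 10807.74073
Terminal value at year 3: TV = D_3×(1+g_2)/(r−g_2) = 11218.43488/0.084 = 133552.79618
P_0 = D_1/(1+r)^1 + D_2/(1+r)^2 + D_3/(1+r)^3 + TV/(1+r)^3
    = 7183.31551 + 7413.79622 + 7651.67203 + 94552.80442 = 116801.58818

£116801.59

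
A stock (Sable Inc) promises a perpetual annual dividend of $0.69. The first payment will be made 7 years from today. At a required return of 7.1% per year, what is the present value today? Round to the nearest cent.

Value at end of year 6: C / r = $0.69 / 0.071 = $9.7183
Discount to today: PV = $9.7183 / (1 + 0.071)^6 = $9.7183 / 1.509165 = $6.44

$6.44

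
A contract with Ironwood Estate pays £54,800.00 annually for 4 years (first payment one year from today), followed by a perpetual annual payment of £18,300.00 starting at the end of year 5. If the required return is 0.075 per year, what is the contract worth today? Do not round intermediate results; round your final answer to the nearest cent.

£366250.41

PV of 4-year annuity: £54,800.00 × [1 − (1+0.075)^−4] / 0.075 = 183543.07958
Perpetuity value at year 4: £18,300.00 / 0.075 = 244000.00000
PV of perpetuity: 244000.00000 / (1+0.075)^4 = 182707.32927
Total PV = 183543.07958 + 182707.32927 = 366250.40884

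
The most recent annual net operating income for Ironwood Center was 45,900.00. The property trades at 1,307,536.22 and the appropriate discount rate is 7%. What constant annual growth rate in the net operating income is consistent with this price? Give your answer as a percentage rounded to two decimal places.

3.37%

P = D₀(1+g)/(r−g) ⇒ P(r−g) = D₀(1+g) ⇒ g(P+D₀) = P·r − D₀
g = (P·r − D₀)/(P + D₀) = (1,307,536.22×0.07 − 45,900.00) / (1,307,536.22 + 45,900.00) = 0.033712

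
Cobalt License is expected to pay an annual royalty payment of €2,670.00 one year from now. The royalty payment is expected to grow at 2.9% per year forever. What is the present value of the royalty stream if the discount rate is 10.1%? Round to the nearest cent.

Growing perpetuity: P = D₁ / (r − g) = €2,670.0000 / (0.101 − 0.029) = €37,083.33

€37083.33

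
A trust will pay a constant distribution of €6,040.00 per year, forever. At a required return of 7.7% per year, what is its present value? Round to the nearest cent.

€78441.56

Level perpetuity: PV = C / r = €6,040.00 / 0.077 = €78,441.56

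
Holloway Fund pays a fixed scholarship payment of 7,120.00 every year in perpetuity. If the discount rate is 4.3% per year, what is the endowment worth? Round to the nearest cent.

165581.40

Level perpetuity: PV = C / r = 7,120.00 / 0.043 = 165,581.40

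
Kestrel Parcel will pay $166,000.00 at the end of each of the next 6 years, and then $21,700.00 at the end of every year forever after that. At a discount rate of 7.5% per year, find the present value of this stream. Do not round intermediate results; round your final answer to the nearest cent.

PV of 6-year annuity: $166,000.00 × [1 − (1+0.075)^−6] / 0.075 = 779178.50580
Perpetuity value at year 6: $21,700.00 / 0.075 = 289333.33333
PV of perpetuity: 289333.33333 / (1+0.075)^6 = 187476.86601
Total PV = 779178.50580 + 187476.86601 = 966655.37181

$966655.37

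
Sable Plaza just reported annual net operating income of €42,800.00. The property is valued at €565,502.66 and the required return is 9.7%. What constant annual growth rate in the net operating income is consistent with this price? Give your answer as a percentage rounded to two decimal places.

P = D₀(1+g)/(r−g) ⇒ P(r−g) = D₀(1+g) ⇒ g(P+D₀) = P·r − D₀
g = (P·r − D₀)/(P + D₀) = (€565,502.66×0.097 − €42,800.00) / (€565,502.66 + €42,800.00) = 0.019815

1.98%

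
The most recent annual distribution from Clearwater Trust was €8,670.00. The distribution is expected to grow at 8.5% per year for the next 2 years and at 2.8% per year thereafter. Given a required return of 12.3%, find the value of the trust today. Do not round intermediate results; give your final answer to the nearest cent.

D_1 = 9406.95000
D_2 = 10206.54075
Terminal value at year 2: TV = D_2×(1+g_2)/(r−g_2) = 10492.32389/0.095 = 110445.51464
P_0 = D_1/(1+r)^1 + D_2/(1+r)^2 + TV/(1+r)^2
    = 8376.62511 + 8093.17742 + 87576.69885 = 104046.50138

€104046.50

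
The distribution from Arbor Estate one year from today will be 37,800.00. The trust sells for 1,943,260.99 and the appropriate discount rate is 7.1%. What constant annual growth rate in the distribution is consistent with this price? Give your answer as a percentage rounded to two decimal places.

5.15%

P = D₁/(r−g) ⇒ g = r − D₁/P = 0.071 − 37,800.00/1,943,260.99 = 0.051548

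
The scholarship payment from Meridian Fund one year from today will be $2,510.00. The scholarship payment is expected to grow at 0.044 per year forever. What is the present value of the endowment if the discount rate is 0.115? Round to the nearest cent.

$35352.11

Growing perpetuity: P = D₁ / (r − g) = $2,510.0000 / (0.115 − 0.044) = $35,352.11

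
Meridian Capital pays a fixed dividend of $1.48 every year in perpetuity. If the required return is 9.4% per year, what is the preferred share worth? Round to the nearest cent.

$15.74

Level perpetuity: PV = C / r = $1.48 / 0.094 = $15.74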